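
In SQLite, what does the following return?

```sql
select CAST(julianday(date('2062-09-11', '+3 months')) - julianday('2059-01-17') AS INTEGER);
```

1424

Adding +3 months to 2062-09-11 gives 2062-12-11.
14 days remain in January 2059 after the 17th (31 − 17).
Full months from February 2059 through November 2062 contribute their day counts.
Then 11 days into December 2062.
Total: 14 + 28 + 31 + 30 + 31 + 30 + 31 + 31 + 30 + 31 + 30 + 31 + 31 + 29 + 31 + 30 + 31 + 30 + 31 + 31 + 30 + 31 + 30 + 31 + 31 + 28 + 31 + 30 + 31 + 30 + 31 + 31 + 30 + 31 + 30 + 31 + 31 + 28 + 31 + 30 + 31 + 30 + 31 + 31 + 30 + 31 + 30 + 11 = 1424.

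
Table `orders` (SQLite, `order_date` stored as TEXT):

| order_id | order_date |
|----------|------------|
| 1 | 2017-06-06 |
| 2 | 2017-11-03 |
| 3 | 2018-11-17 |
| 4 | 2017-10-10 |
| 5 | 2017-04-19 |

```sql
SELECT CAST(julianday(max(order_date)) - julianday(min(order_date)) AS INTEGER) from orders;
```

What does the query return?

MIN = 2017-04-19, MAX = 2018-11-17.
11 days remain in April 2017 after the 19th (30 − 19).
Full months from May 2017 through October 2018 contribute their day counts.
Then 17 days into November 2018.
Total: 11 + 31 + 30 + 31 + 31 + 30 + 31 + 30 + 31 + 31 + 28 + 31 + 30 + 31 + 30 + 31 + 31 + 30 + 31 + 17 = 577.

577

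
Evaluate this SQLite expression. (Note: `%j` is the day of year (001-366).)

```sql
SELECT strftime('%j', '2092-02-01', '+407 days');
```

First apply '+407 days': 2092-02-01 → 2093-03-14.
Day-of-year for 2093-03-14: days since 2093-01-01 inclusive = 73, zero-padded to 073.

073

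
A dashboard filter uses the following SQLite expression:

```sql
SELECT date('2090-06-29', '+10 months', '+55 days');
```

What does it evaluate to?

2091-06-23

Adding +10 months to 2090-06-29 gives 2091-04-29.
Applying '+55 days' to 2091-04-29: counting 55 days forward gives 2091-06-23.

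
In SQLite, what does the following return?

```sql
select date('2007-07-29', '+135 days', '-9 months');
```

2007-03-11

Applying '+135 days' to 2007-07-29: counting 135 days forward gives 2007-12-11.
Adding -9 months to 2007-12-11 gives 2007-03-11.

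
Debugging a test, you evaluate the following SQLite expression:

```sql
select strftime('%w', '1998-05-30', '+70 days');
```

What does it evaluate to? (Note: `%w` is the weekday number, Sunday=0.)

First apply '+70 days': 1998-05-30 → 1998-08-08.
1998-08-08 is a Saturday; with Sunday=0 that is 6.

6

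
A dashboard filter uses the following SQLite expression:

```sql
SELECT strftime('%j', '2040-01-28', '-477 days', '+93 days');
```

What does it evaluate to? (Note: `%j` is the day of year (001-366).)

First apply '-477 days', '+93 days': 2040-01-28 → 2039-01-09.
Day-of-year for 2039-01-09: days since 2039-01-01 inclusive = 9, zero-padded to 009.

009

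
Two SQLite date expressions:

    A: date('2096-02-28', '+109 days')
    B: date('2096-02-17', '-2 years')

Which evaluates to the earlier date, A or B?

B

A = 2096-06-16.
B = 2094-02-17.
B is earlier.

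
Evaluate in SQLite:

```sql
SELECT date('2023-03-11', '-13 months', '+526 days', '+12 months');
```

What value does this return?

2024-07-22

Adding -13 months to 2023-03-11 gives 2022-02-11.
Applying '+526 days' to 2022-02-11: counting 526 days forward gives 2023-07-22.
Adding +12 months to 2023-07-22 gives 2024-07-22.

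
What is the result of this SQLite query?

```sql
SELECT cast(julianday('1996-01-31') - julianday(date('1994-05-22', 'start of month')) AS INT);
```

640

`start of month` rewinds 1994-05-22 to 1994-05-01.
30 days remain in May 1994 after the 1st (31 − 1).
Full months from June 1994 through December 1995 contribute their day counts.
Then 31 days into January 1996.
Total: 30 + 30 + 31 + 31 + 30 + 31 + 30 + 31 + 31 + 28 + 31 + 30 + 31 + 30 + 31 + 31 + 30 + 31 + 30 + 31 + 31 = 640.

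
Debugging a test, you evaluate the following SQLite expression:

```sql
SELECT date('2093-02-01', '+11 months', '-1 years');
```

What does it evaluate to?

Adding +11 months to 2093-02-01 gives 2094-01-01.
Adding -1 year to 2094-01-01 gives 2093-01-01.

2093-01-01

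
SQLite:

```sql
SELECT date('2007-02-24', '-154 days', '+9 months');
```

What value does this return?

2007-06-23

Applying '-154 days' to 2007-02-24: counting 154 days back gives 2006-09-23.
Adding +9 months to 2006-09-23 gives 2007-06-23.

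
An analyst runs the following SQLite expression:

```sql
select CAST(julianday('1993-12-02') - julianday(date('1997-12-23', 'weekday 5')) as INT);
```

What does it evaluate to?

`weekday 5` advances to the next Friday; 1997-12-23 is a Tuesday, so it moves forward to 1997-12-26.
29 days remain in December 1993 after the 2nd (31 − 2).
Full months from January 1994 through November 1997 contribute their day counts.
Then 26 days into December 1997.
Total: 29 + 31 + 28 + 31 + 30 + 31 + 30 + 31 + 31 + 30 + 31 + 30 + 31 + 31 + 28 + 31 + 30 + 31 + 30 + 31 + 31 + 30 + 31 + 30 + 31 + 31 + 29 + 31 + 30 + 31 + 30 + 31 + 31 + 30 + 31 + 30 + 31 + 31 + 28 + 31 + 30 + 31 + 30 + 31 + 31 + 30 + 31 + 30 + 26 = 1485.
The subtraction is earlier − later, so the result is −1485 → -1485.

-1485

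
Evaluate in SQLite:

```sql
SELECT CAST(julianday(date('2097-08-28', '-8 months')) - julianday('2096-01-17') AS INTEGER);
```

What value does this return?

346

Adding -8 months to 2097-08-28 gives 2096-12-28.
14 days remain in January 2096 after the 17th (31 − 17).
Full months from February 2096 through November 2096 contribute their day counts.
Then 28 days into December 2096.
Total: 14 + 29 + 31 + 30 + 31 + 30 + 31 + 31 + 30 + 31 + 30 + 28 = 346.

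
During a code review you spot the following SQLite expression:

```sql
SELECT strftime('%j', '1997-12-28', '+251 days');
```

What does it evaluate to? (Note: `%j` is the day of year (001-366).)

248

First apply '+251 days': 1997-12-28 → 1998-09-05.
Day-of-year for 1998-09-05: days since 1998-01-01 inclusive = 248, zero-padded to 248.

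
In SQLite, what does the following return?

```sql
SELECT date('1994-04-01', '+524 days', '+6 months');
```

1996-03-07

Applying '+524 days' to 1994-04-01: counting 524 days forward gives 1995-09-07.
Adding +6 months to 1995-09-07 gives 1996-03-07.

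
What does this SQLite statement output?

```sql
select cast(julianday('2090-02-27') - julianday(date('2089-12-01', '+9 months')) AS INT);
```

Adding +9 months to 2089-12-01 gives 2090-09-01.
1 day remains in February 2090 after the 27th (28 − 27).
Full months from March 2090 through August 2090 contribute their day counts.
Then 1 day into September 2090.
Total: 1 + 31 + 30 + 31 + 30 + 31 + 31 + 1 = 186.
The subtraction is earlier − later, so the result is −186 → -186.

-186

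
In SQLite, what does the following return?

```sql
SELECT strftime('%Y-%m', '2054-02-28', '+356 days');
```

2055-02

First apply '+356 days': 2054-02-28 → 2055-02-19.
`%Y-%m` extracts the year-month: 2055-02.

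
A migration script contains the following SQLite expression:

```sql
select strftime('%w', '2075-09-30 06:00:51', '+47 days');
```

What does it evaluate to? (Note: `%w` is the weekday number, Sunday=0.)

First apply '+47 days': 2075-09-30 06:00:51 → 2075-11-16 06:00:51.
2075-11-16 is a Saturday; with Sunday=0 that is 6.

6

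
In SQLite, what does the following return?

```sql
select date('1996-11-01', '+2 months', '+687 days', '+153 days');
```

1999-04-21

Adding +2 months to 1996-11-01 gives 1997-01-01.
Applying '+687 days' to 1997-01-01: counting 687 days forward gives 1998-11-19.
Applying '+153 days' to 1998-11-19: counting 153 days forward gives 1999-04-21.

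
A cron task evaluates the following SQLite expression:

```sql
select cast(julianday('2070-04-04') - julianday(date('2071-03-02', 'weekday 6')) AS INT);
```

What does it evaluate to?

`weekday 6` advances to the next Saturday; 2071-03-02 is a Monday, so it moves forward to 2071-03-07.
26 days remain in April 2070 after the 4th (30 − 4).
Full months from May 2070 through February 2071 contribute their day counts.
Then 7 days into March 2071.
Total: 26 + 31 + 30 + 31 + 31 + 30 + 31 + 30 + 31 + 31 + 28 + 7 = 337.
The subtraction is earlier − later, so the result is −337 → -337.

-337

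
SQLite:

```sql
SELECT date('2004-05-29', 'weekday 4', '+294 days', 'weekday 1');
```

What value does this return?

2005-03-28

`weekday 4` advances to the next Thursday; 2004-05-29 is a Saturday, so it moves forward to 2004-06-03.
Applying '+294 days' to 2004-06-03: counting 294 days forward gives 2005-03-24.
`weekday 1` advances to the next Monday; 2005-03-24 is a Thursday, so it moves forward to 2005-03-28.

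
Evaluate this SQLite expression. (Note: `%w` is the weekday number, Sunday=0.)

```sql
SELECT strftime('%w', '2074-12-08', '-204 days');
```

5

First apply '-204 days': 2074-12-08 → 2074-05-18.
2074-05-18 is a Friday; with Sunday=0 that is 5.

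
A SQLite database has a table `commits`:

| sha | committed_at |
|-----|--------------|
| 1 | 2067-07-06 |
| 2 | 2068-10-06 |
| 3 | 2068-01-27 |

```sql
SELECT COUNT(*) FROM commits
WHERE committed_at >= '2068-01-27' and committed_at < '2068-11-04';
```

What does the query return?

2

Rows in [2068-01-27, 2068-11-04): 2068-10-06, 2068-01-27 → 2 rows.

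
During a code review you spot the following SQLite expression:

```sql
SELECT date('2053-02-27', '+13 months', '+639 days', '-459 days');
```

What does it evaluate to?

Adding +13 months to 2053-02-27 gives 2054-03-27.
Applying '+639 days' to 2054-03-27: counting 639 days forward gives 2055-12-26.
Applying '-459 days' to 2055-12-26: counting 459 days back gives 2054-09-23.

2054-09-23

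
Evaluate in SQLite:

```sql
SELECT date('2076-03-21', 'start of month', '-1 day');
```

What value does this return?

2076-02-29

`start of month` rewinds 2076-03-21 to 2076-03-01.
Going back 1 day from 2076-03-01 reaches 2076-02-29 (last day of February, 29 days).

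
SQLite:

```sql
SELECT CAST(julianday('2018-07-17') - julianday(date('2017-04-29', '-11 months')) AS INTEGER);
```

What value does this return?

Adding -11 months to 2017-04-29 gives 2016-05-29.
2 days remain in May 2016 after the 29th (31 − 29).
Full months from June 2016 through June 2018 contribute their day counts.
Then 17 days into July 2018.
Total: 2 + 30 + 31 + 31 + 30 + 31 + 30 + 31 + 31 + 28 + 31 + 30 + 31 + 30 + 31 + 31 + 30 + 31 + 30 + 31 + 31 + 28 + 31 + 30 + 31 + 30 + 17 = 779.

779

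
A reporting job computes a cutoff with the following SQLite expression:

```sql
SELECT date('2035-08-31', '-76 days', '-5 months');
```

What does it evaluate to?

Applying '-76 days' to 2035-08-31: counting 76 days back gives 2035-06-16.
Adding -5 months to 2035-06-16 gives 2035-01-16.

2035-01-16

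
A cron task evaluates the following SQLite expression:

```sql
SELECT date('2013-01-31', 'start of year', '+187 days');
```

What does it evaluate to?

2013-07-07

`start of year` rewinds 2013-01-31 to 2013-01-01.
Applying '+187 days' to 2013-01-01: counting 187 days forward gives 2013-07-07.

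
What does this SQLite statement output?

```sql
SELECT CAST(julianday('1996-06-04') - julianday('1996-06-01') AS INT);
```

3

Both dates are in June 1996: 4 − 1 = 3.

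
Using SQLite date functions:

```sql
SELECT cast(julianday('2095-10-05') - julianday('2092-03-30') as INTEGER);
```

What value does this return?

1 day remains in March 2092 after the 30th (31 − 30).
Full months from April 2092 through September 2095 contribute their day counts.
Then 5 days into October 2095.
Total: 1 + 30 + 31 + 30 + 31 + 31 + 30 + 31 + 30 + 31 + 31 + 28 + 31 + 30 + 31 + 30 + 31 + 31 + 30 + 31 + 30 + 31 + 31 + 28 + 31 + 30 + 31 + 30 + 31 + 31 + 30 + 31 + 30 + 31 + 31 + 28 + 31 + 30 + 31 + 30 + 31 + 31 + 30 + 5 = 1284.

1284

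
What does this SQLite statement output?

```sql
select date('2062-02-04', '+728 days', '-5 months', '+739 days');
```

2065-09-10

Applying '+728 days' to 2062-02-04: counting 728 days forward gives 2064-02-02.
Adding -5 months to 2064-02-02 gives 2063-09-02.
Applying '+739 days' to 2063-09-02: counting 739 days forward gives 2065-09-10.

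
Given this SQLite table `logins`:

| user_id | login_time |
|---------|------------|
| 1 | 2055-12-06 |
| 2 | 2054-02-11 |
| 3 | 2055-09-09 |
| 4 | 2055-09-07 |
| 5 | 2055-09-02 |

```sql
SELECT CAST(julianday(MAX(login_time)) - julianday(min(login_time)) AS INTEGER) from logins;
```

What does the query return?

663

MIN = 2054-02-11, MAX = 2055-12-06.
17 days remain in February 2054 after the 11th (28 − 11).
Full months from March 2054 through November 2055 contribute their day counts.
Then 6 days into December 2055.
Total: 17 + 31 + 30 + 31 + 30 + 31 + 31 + 30 + 31 + 30 + 31 + 31 + 28 + 31 + 30 + 31 + 30 + 31 + 31 + 30 + 31 + 30 + 6 = 663.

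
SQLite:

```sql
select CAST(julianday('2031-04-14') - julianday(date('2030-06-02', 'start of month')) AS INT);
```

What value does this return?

`start of month` rewinds 2030-06-02 to 2030-06-01.
29 days remain in June 2030 after the 1st (30 − 1).
Full months from July 2030 through March 2031 contribute their day counts.
Then 14 days into April 2031.
Total: 29 + 31 + 31 + 30 + 31 + 30 + 31 + 31 + 28 + 31 + 14 = 317.

317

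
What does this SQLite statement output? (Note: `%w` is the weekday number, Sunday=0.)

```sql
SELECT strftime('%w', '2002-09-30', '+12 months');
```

2

First apply '+12 months': 2002-09-30 → 2003-09-30.
2003-09-30 is a Tuesday; with Sunday=0 that is 2.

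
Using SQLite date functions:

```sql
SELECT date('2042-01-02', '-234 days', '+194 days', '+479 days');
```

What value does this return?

2043-03-17

Applying '-234 days' to 2042-01-02: counting 234 days back gives 2041-05-13.
Applying '+194 days' to 2041-05-13: counting 194 days forward gives 2041-11-23.
Applying '+479 days' to 2041-11-23: counting 479 days forward gives 2043-03-17.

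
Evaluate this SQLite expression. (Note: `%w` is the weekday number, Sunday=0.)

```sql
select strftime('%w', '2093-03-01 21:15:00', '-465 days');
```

4

First apply '-465 days': 2093-03-01 21:15:00 → 2091-11-22 21:15:00.
2091-11-22 is a Thursday; with Sunday=0 that is 4.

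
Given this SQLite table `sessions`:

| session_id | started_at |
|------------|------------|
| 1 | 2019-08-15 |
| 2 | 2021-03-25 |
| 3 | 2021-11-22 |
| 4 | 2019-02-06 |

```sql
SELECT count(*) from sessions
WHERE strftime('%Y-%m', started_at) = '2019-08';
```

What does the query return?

Rows with year-month 2019-08: 2019-08-15 → 1.

1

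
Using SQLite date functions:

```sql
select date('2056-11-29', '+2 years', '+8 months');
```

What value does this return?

2059-07-29

Adding +2 years to 2056-11-29 gives 2058-11-29.
Adding +8 months to 2058-11-29 gives 2059-07-29.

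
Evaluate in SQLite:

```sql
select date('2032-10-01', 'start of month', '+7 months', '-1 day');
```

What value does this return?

`start of month` rewinds 2032-10-01 to 2032-10-01.
Adding +7 months to 2032-10-01 gives 2033-05-01.
Going back 1 day from 2033-05-01 reaches 2033-04-30 (last day of April, 30 days).

2033-04-30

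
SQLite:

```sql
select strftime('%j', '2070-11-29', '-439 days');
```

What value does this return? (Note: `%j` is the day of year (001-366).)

First apply '-439 days': 2070-11-29 → 2069-09-16.
Day-of-year for 2069-09-16: days since 2069-01-01 inclusive = 259, zero-padded to 259.

259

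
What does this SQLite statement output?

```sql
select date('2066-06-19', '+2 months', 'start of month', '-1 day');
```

Adding +2 months to 2066-06-19 gives 2066-08-19.
`start of month` rewinds 2066-08-19 to 2066-08-01.
Going back 1 day from 2066-08-01 reaches 2066-07-31 (last day of July, 31 days).

2066-07-31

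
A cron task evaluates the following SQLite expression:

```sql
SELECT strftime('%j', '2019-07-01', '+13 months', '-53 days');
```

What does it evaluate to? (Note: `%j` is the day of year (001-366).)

161

First apply '+13 months', '-53 days': 2019-07-01 → 2020-06-09.
Day-of-year for 2020-06-09: days since 2020-01-01 inclusive = 161, zero-padded to 161.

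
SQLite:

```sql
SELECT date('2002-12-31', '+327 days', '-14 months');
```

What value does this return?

2002-09-23

Applying '+327 days' to 2002-12-31: counting 327 days forward gives 2003-11-23.
Adding -14 months to 2003-11-23 gives 2002-09-23.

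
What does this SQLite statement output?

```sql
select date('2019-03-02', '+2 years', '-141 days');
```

2020-10-12

Adding +2 years to 2019-03-02 gives 2021-03-02.
Applying '-141 days' to 2021-03-02: counting 141 days back gives 2020-10-12.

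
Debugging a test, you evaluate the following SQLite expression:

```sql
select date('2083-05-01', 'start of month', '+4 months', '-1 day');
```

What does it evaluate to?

`start of month` rewinds 2083-05-01 to 2083-05-01.
Adding +4 months to 2083-05-01 gives 2083-09-01.
Going back 1 day from 2083-09-01 reaches 2083-08-31 (last day of August, 31 days).

2083-08-31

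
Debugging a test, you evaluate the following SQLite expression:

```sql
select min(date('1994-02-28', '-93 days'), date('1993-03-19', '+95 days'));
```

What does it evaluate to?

1993-06-22

date('1994-02-28', '-93 days') → 1993-11-27.
date('1993-03-19', '+95 days') → 1993-06-22.
Earlier of the two is 1993-06-22.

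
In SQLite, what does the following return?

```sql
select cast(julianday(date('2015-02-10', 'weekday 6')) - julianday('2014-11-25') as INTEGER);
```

81

`weekday 6` advances to the next Saturday; 2015-02-10 is a Tuesday, so it moves forward to 2015-02-14.
5 days remain in November 2014 after the 25th (30 − 25).
December 2014: 31 days.
January 2015: 31 days.
Then 14 days into February 2015.
Total: 5 + 31 + 31 + 14 = 81.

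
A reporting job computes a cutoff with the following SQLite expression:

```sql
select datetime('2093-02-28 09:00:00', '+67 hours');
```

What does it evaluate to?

2093-03-03 04:00:00

+67 hours from 2093-02-28 09:00:00 is 2093-03-03 04:00:00 (crosses midnight).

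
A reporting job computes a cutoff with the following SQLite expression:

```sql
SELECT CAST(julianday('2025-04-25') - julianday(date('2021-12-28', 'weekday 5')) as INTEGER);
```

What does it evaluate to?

`weekday 5` advances to the next Friday; 2021-12-28 is a Tuesday, so it moves forward to 2021-12-31.
0 days remain in December 2021 after the 31st (31 − 31).
Full months from January 2022 through March 2025 contribute their day counts.
Then 25 days into April 2025.
Total: 0 + 31 + 28 + 31 + 30 + 31 + 30 + 31 + 31 + 30 + 31 + 30 + 31 + 31 + 28 + 31 + 30 + 31 + 30 + 31 + 31 + 30 + 31 + 30 + 31 + 31 + 29 + 31 + 30 + 31 + 30 + 31 + 31 + 30 + 31 + 30 + 31 + 31 + 28 + 31 + 25 = 1211.

1211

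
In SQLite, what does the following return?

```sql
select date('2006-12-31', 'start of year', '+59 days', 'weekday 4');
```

`start of year` rewinds 2006-12-31 to 2006-01-01.
Applying '+59 days' to 2006-01-01: counting 59 days forward gives 2006-03-01.
`weekday 4` advances to the next Thursday; 2006-03-01 is a Wednesday, so it moves forward to 2006-03-02.

2006-03-02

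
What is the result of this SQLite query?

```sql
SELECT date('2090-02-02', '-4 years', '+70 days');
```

2086-04-13

Adding -4 years to 2090-02-02 gives 2086-02-02.
Applying '+70 days' to 2086-02-02: counting 70 days forward gives 2086-04-13.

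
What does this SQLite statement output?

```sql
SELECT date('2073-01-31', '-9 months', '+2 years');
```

Adding -9 months to 2073-01-31 targets 2072-04-31. April 2072 has only 30 days, so SQLite normalizes the 1-day overflow forward to 2072-05-01.
Adding +2 years to 2072-05-01 gives 2074-05-01.

2074-05-01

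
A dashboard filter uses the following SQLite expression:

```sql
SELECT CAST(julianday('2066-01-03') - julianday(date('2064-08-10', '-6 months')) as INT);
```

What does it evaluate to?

693

Adding -6 months to 2064-08-10 gives 2064-02-10.
19 days remain in February 2064 after the 10th (29 − 10).
Full months from March 2064 through December 2065 contribute their day counts.
Then 3 days into January 2066.
Total: 19 + 31 + 30 + 31 + 30 + 31 + 31 + 30 + 31 + 30 + 31 + 31 + 28 + 31 + 30 + 31 + 30 + 31 + 31 + 30 + 31 + 30 + 31 + 3 = 693.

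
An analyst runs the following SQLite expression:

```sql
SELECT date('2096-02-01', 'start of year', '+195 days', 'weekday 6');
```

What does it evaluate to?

`start of year` rewinds 2096-02-01 to 2096-01-01.
Applying '+195 days' to 2096-01-01: counting 195 days forward gives 2096-07-14.
`weekday 6` advances to the next Saturday; 2096-07-14 is already a Saturday, so it stays at 2096-07-14.

2096-07-14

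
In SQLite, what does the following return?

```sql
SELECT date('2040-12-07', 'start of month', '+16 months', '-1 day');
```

`start of month` rewinds 2040-12-07 to 2040-12-01.
Adding +16 months to 2040-12-01 gives 2042-04-01.
Going back 1 day from 2042-04-01 reaches 2042-03-31 (last day of March, 31 days).

2042-03-31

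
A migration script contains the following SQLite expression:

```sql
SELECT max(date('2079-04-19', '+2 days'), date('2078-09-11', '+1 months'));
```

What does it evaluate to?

2079-04-21

date('2079-04-19', '+2 days') → 2079-04-21.
date('2078-09-11', '+1 months') → 2078-10-11.
Later of the two is 2079-04-21.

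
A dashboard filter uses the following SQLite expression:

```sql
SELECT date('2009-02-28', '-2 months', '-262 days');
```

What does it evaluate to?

Adding -2 months to 2009-02-28 gives 2008-12-28.
Applying '-262 days' to 2008-12-28: counting 262 days back gives 2008-04-10.

2008-04-10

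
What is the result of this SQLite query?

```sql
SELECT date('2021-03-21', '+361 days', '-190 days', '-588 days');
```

2020-01-29

Applying '+361 days' to 2021-03-21: counting 361 days forward gives 2022-03-17.
Applying '-190 days' to 2022-03-17: counting 190 days back gives 2021-09-08.
Applying '-588 days' to 2021-09-08: counting 588 days back gives 2020-01-29.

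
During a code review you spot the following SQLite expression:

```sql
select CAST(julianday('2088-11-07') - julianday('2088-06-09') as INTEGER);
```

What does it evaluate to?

21 days remain in June 2088 after the 9th (30 − 9).
July 2088: 31 days.
August 2088: 31 days.
September 2088: 30 days.
October 2088: 31 days.
Then 7 days into November 2088.
Total: 21 + 31 + 31 + 30 + 31 + 7 = 151.

151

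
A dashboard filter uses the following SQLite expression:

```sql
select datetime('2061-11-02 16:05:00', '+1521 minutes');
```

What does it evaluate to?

1521 minutes = 25h 21m; +1521 minutes from 2061-11-02 16:05:00 is 2061-11-03 17:26:00 (crosses midnight).

2061-11-03 17:26:00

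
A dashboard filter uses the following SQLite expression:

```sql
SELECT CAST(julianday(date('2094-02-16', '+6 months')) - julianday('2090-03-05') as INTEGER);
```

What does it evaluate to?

Adding +6 months to 2094-02-16 gives 2094-08-16.
26 days remain in March 2090 after the 5th (31 − 5).
Full months from April 2090 through July 2094 contribute their day counts.
Then 16 days into August 2094.
Total: 26 + 30 + 31 + 30 + 31 + 31 + 30 + 31 + 30 + 31 + 31 + 28 + 31 + 30 + 31 + 30 + 31 + 31 + 30 + 31 + 30 + 31 + 31 + 29 + 31 + 30 + 31 + 30 + 31 + 31 + 30 + 31 + 30 + 31 + 31 + 28 + 31 + 30 + 31 + 30 + 31 + 31 + 30 + 31 + 30 + 31 + 31 + 28 + 31 + 30 + 31 + 30 + 31 + 16 = 1625.

1625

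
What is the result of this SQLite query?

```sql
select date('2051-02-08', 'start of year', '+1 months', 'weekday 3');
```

2051-02-01

`start of year` rewinds 2051-02-08 to 2051-01-01.
Adding +1 month to 2051-01-01 gives 2051-02-01.
`weekday 3` advances to the next Wednesday; 2051-02-01 is already a Wednesday, so it stays at 2051-02-01.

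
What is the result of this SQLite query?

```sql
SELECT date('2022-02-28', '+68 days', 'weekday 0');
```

Applying '+68 days' to 2022-02-28: counting 68 days forward gives 2022-05-07.
`weekday 0` advances to the next Sunday; 2022-05-07 is a Saturday, so it moves forward to 2022-05-08.

2022-05-08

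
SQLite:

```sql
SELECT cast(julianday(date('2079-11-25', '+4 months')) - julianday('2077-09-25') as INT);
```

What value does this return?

912

Adding +4 months to 2079-11-25 gives 2080-03-25.
5 days remain in September 2077 after the 25th (30 − 25).
Full months from October 2077 through February 2080 contribute their day counts.
Then 25 days into March 2080.
Total: 5 + 31 + 30 + 31 + 31 + 28 + 31 + 30 + 31 + 30 + 31 + 31 + 30 + 31 + 30 + 31 + 31 + 28 + 31 + 30 + 31 + 30 + 31 + 31 + 30 + 31 + 30 + 31 + 31 + 29 + 25 = 912.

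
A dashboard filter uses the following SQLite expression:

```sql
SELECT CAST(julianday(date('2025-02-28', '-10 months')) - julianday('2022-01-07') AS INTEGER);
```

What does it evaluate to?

842

Adding -10 months to 2025-02-28 gives 2024-04-28.
24 days remain in January 2022 after the 7th (31 − 7).
Full months from February 2022 through March 2024 contribute their day counts.
Then 28 days into April 2024.
Total: 24 + 28 + 31 + 30 + 31 + 30 + 31 + 31 + 30 + 31 + 30 + 31 + 31 + 28 + 31 + 30 + 31 + 30 + 31 + 31 + 30 + 31 + 30 + 31 + 31 + 29 + 31 + 28 = 842.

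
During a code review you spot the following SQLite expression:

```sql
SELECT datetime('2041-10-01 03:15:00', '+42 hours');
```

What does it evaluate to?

2041-10-02 21:15:00

+42 hours from 2041-10-01 03:15:00 is 2041-10-02 21:15:00 (crosses midnight).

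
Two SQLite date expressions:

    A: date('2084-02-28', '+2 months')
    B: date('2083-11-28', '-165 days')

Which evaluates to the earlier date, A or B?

B

A = 2084-04-28.
B = 2083-06-16.
B is earlier.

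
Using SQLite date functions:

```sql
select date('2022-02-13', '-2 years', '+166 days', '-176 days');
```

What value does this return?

Adding -2 years to 2022-02-13 gives 2020-02-13.
Applying '+166 days' to 2020-02-13: counting 166 days forward gives 2020-07-28.
Applying '-176 days' to 2020-07-28: counting 176 days back gives 2020-02-03.

2020-02-03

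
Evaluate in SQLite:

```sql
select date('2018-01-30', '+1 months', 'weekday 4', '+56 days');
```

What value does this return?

2018-05-03

Adding +1 month to 2018-01-30 targets 2018-02-30. February 2018 has only 28 days, so SQLite normalizes the 2-day overflow forward to 2018-03-02.
`weekday 4` advances to the next Thursday; 2018-03-02 is a Friday, so it moves forward to 2018-03-08.
Applying '+56 days' to 2018-03-08: counting 56 days forward gives 2018-05-03.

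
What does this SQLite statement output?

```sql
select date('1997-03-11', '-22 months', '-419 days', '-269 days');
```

Adding -22 months to 1997-03-11 gives 1995-05-11.
Applying '-419 days' to 1995-05-11: counting 419 days back gives 1994-03-18.
Applying '-269 days' to 1994-03-18: counting 269 days back gives 1993-06-22.

1993-06-22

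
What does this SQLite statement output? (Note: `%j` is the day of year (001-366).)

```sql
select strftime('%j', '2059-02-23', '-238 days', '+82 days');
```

First apply '-238 days', '+82 days': 2059-02-23 → 2058-09-20.
Day-of-year for 2058-09-20: days since 2058-01-01 inclusive = 263, zero-padded to 263.

263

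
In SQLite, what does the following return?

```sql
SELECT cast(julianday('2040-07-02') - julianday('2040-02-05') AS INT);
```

24 days remain in February 2040 after the 5th (29 − 5).
March 2040: 31 days.
April 2040: 30 days.
May 2040: 31 days.
June 2040: 30 days.
Then 2 days into July 2040.
Total: 24 + 31 + 30 + 31 + 30 + 2 = 148.

148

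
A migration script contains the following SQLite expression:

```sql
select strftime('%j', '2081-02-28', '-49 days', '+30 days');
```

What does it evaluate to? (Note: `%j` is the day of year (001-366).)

040

First apply '-49 days', '+30 days': 2081-02-28 → 2081-02-09.
Day-of-year for 2081-02-09: days since 2081-01-01 inclusive = 40, zero-padded to 040.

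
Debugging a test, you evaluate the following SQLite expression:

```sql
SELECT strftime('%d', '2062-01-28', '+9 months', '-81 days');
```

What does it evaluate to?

08

First apply '+9 months', '-81 days': 2062-01-28 → 2062-08-08.
`%d` extracts the 2-digit day of month: 08.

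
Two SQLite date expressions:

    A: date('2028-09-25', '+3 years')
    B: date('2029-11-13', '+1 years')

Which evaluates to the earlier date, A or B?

B

A = 2031-09-25.
B = 2030-11-13.
B is earlier.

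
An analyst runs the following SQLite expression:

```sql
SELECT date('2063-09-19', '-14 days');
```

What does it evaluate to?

Going back 14 days within September lands on 2063-09-05.

2063-09-05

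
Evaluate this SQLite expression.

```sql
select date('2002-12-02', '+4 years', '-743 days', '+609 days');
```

2006-07-21

Adding +4 years to 2002-12-02 gives 2006-12-02.
Applying '-743 days' to 2006-12-02: counting 743 days back gives 2004-11-19.
Applying '+609 days' to 2004-11-19: counting 609 days forward gives 2006-07-21.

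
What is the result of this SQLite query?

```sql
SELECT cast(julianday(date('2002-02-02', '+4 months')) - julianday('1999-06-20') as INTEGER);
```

1078

Adding +4 months to 2002-02-02 gives 2002-06-02.
10 days remain in June 1999 after the 20th (30 − 20).
Full months from July 1999 through May 2002 contribute their day counts.
Then 2 days into June 2002.
Total: 10 + 31 + 31 + 30 + 31 + 30 + 31 + 31 + 29 + 31 + 30 + 31 + 30 + 31 + 31 + 30 + 31 + 30 + 31 + 31 + 28 + 31 + 30 + 31 + 30 + 31 + 31 + 30 + 31 + 30 + 31 + 31 + 28 + 31 + 30 + 31 + 2 = 1078.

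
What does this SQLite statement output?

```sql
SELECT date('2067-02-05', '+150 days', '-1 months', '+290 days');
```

2068-03-21

Applying '+150 days' to 2067-02-05: counting 150 days forward gives 2067-07-05.
Adding -1 month to 2067-07-05 gives 2067-06-05.
Applying '+290 days' to 2067-06-05: counting 290 days forward gives 2068-03-21.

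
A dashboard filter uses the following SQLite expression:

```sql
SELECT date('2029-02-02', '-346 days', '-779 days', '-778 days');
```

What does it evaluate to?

2023-11-18

Applying '-346 days' to 2029-02-02: counting 346 days back gives 2028-02-22.
Applying '-779 days' to 2028-02-22: counting 779 days back gives 2026-01-04.
Applying '-778 days' to 2026-01-04: counting 778 days back gives 2023-11-18.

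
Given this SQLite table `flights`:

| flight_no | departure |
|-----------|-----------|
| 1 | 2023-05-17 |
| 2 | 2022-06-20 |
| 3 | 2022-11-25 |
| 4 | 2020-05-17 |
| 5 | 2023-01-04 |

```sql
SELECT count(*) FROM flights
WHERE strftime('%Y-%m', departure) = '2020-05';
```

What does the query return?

Rows with year-month 2020-05: 2020-05-17 → 1.

1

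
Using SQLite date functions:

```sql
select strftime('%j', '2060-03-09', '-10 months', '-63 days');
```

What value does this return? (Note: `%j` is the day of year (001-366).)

066

First apply '-10 months', '-63 days': 2060-03-09 → 2059-03-07.
Day-of-year for 2059-03-07: days since 2059-01-01 inclusive = 66, zero-padded to 066.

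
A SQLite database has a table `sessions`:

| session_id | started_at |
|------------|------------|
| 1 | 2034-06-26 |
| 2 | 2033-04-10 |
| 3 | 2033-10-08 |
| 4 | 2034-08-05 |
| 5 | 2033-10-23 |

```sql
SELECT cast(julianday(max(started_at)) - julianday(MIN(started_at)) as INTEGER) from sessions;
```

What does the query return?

MIN = 2033-04-10, MAX = 2034-08-05.
20 days remain in April 2033 after the 10th (30 − 10).
Full months from May 2033 through July 2034 contribute their day counts.
Then 5 days into August 2034.
Total: 20 + 31 + 30 + 31 + 31 + 30 + 31 + 30 + 31 + 31 + 28 + 31 + 30 + 31 + 30 + 31 + 5 = 482.

482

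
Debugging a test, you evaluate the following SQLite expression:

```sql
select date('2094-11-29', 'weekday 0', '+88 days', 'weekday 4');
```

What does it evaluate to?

`weekday 0` advances to the next Sunday; 2094-11-29 is a Monday, so it moves forward to 2094-12-05.
Applying '+88 days' to 2094-12-05: counting 88 days forward gives 2095-03-03.
`weekday 4` advances to the next Thursday; 2095-03-03 is already a Thursday, so it stays at 2095-03-03.

2095-03-03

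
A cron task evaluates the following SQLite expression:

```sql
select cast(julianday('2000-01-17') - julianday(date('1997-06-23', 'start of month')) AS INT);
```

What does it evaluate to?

960

`start of month` rewinds 1997-06-23 to 1997-06-01.
29 days remain in June 1997 after the 1st (30 − 1).
Full months from July 1997 through December 1999 contribute their day counts.
Then 17 days into January 2000.
Total: 29 + 31 + 31 + 30 + 31 + 30 + 31 + 31 + 28 + 31 + 30 + 31 + 30 + 31 + 31 + 30 + 31 + 30 + 31 + 31 + 28 + 31 + 30 + 31 + 30 + 31 + 31 + 30 + 31 + 30 + 31 + 17 = 960.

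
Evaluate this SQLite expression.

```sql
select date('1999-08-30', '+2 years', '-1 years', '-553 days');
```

1999-02-24

Adding +2 years to 1999-08-30 gives 2001-08-30.
Adding -1 year to 2001-08-30 gives 2000-08-30.
Applying '-553 days' to 2000-08-30: counting 553 days back gives 1999-02-24.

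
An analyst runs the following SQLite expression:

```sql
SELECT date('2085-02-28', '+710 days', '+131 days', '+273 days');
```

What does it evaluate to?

Applying '+710 days' to 2085-02-28: counting 710 days forward gives 2087-02-08.
Applying '+131 days' to 2087-02-08: counting 131 days forward gives 2087-06-19.
Applying '+273 days' to 2087-06-19: counting 273 days forward gives 2088-03-18.

2088-03-18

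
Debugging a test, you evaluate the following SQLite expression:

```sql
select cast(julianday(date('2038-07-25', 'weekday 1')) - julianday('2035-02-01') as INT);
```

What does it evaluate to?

1271

`weekday 1` advances to the next Monday; 2038-07-25 is a Sunday, so it moves forward to 2038-07-26.
27 days remain in February 2035 after the 1st (28 − 1).
Full months from March 2035 through June 2038 contribute their day counts.
Then 26 days into July 2038.
Total: 27 + 31 + 30 + 31 + 30 + 31 + 31 + 30 + 31 + 30 + 31 + 31 + 29 + 31 + 30 + 31 + 30 + 31 + 31 + 30 + 31 + 30 + 31 + 31 + 28 + 31 + 30 + 31 + 30 + 31 + 31 + 30 + 31 + 30 + 31 + 31 + 28 + 31 + 30 + 31 + 30 + 26 = 1271.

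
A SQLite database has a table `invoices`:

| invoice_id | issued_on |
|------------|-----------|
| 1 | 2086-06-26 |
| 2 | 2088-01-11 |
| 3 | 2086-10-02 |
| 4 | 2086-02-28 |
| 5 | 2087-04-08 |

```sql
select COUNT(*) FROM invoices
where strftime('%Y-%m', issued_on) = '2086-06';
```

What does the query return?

1

Rows with year-month 2086-06: 2086-06-26 → 1.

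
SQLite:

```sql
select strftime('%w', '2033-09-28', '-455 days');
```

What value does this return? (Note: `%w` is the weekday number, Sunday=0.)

3

First apply '-455 days': 2033-09-28 → 2032-06-30.
2032-06-30 is a Wednesday; with Sunday=0 that is 3.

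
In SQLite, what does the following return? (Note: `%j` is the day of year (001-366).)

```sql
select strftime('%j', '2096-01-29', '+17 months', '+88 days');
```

268

First apply '+17 months', '+88 days': 2096-01-29 → 2097-09-25.
Day-of-year for 2097-09-25: days since 2097-01-01 inclusive = 268, zero-padded to 268.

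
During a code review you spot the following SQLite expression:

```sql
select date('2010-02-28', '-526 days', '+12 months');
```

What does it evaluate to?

Applying '-526 days' to 2010-02-28: counting 526 days back gives 2008-09-20.
Adding +12 months to 2008-09-20 gives 2009-09-20.

2009-09-20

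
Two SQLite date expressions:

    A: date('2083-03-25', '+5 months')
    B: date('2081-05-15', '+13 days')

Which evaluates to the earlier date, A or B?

A = 2083-08-25.
B = 2081-05-28.
B is earlier.

B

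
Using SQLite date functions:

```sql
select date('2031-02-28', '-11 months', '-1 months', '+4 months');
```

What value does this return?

Adding -11 months to 2031-02-28 gives 2030-03-28.
Adding -1 month to 2030-03-28 gives 2030-02-28.
Adding +4 months to 2030-02-28 gives 2030-06-28.

2030-06-28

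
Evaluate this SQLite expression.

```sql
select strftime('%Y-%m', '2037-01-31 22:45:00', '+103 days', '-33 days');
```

First apply '+103 days', '-33 days': 2037-01-31 22:45:00 → 2037-04-11 22:45:00.
`%Y-%m` extracts the year-month: 2037-04.

2037-04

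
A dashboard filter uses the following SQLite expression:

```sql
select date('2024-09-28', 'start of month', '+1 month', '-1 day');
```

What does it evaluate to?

2024-09-30

`start of month` rewinds 2024-09-28 to 2024-09-01.
Adding +1 month to 2024-09-01 gives 2024-10-01.
Going back 1 day from 2024-10-01 reaches 2024-09-30 (last day of September, 30 days).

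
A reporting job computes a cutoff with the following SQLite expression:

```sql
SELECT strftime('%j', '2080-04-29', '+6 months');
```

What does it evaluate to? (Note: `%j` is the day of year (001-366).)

First apply '+6 months': 2080-04-29 → 2080-10-29.
Day-of-year for 2080-10-29: days since 2080-01-01 inclusive = 303, zero-padded to 303.

303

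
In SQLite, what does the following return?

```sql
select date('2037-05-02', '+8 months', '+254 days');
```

Adding +8 months to 2037-05-02 gives 2038-01-02.
Applying '+254 days' to 2038-01-02: counting 254 days forward gives 2038-09-13.

2038-09-13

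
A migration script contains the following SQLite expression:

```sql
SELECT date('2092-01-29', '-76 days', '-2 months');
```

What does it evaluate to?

2091-09-14

Applying '-76 days' to 2092-01-29: counting 76 days back gives 2091-11-14.
Adding -2 months to 2091-11-14 gives 2091-09-14.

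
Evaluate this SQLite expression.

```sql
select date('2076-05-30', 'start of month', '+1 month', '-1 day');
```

`start of month` rewinds 2076-05-30 to 2076-05-01.
Adding +1 month to 2076-05-01 gives 2076-06-01.
Going back 1 day from 2076-06-01 reaches 2076-05-31 (last day of May, 31 days).

2076-05-31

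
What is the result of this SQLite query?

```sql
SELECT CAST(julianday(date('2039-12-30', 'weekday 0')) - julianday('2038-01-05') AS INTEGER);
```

`weekday 0` advances to the next Sunday; 2039-12-30 is a Friday, so it moves forward to 2040-01-01.
26 days remain in January 2038 after the 5th (31 − 5).
Full months from February 2038 through December 2039 contribute their day counts.
Then 1 day into January 2040.
Total: 26 + 28 + 31 + 30 + 31 + 30 + 31 + 31 + 30 + 31 + 30 + 31 + 31 + 28 + 31 + 30 + 31 + 30 + 31 + 31 + 30 + 31 + 30 + 31 + 1 = 726.

726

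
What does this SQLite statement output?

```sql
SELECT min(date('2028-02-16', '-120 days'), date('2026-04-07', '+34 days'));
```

date('2028-02-16', '-120 days') → 2027-10-19.
date('2026-04-07', '+34 days') → 2026-05-11.
Earlier of the two is 2026-05-11.

2026-05-11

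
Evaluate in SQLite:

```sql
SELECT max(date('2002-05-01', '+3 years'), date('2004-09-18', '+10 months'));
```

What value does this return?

2005-07-18

date('2002-05-01', '+3 years') → 2005-05-01.
date('2004-09-18', '+10 months') → 2005-07-18.
Later of the two is 2005-07-18.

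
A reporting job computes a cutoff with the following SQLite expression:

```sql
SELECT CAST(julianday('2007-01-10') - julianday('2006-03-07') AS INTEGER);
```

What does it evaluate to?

24 days remain in March 2006 after the 7th (31 − 7).
Full months from April 2006 through December 2006 contribute their day counts.
Then 10 days into January 2007.
Total: 24 + 30 + 31 + 30 + 31 + 31 + 30 + 31 + 30 + 31 + 10 = 309.

309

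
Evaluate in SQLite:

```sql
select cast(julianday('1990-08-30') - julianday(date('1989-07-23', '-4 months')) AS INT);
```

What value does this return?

525

Adding -4 months to 1989-07-23 gives 1989-03-23.
8 days remain in March 1989 after the 23rd (31 − 23).
Full months from April 1989 through July 1990 contribute their day counts.
Then 30 days into August 1990.
Total: 8 + 30 + 31 + 30 + 31 + 31 + 30 + 31 + 30 + 31 + 31 + 28 + 31 + 30 + 31 + 30 + 31 + 30 = 525.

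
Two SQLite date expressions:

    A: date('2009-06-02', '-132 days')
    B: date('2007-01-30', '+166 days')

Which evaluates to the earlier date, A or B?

B

A = 2009-01-21.
B = 2007-07-15.
B is earlier.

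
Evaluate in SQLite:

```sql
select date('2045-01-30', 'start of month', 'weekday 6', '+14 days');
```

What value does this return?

`start of month` rewinds 2045-01-30 to 2045-01-01.
`weekday 6` advances to the next Saturday; 2045-01-01 is a Sunday, so it moves forward to 2045-01-07.
Advancing 14 more days within January lands on 2045-01-21.

2045-01-21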